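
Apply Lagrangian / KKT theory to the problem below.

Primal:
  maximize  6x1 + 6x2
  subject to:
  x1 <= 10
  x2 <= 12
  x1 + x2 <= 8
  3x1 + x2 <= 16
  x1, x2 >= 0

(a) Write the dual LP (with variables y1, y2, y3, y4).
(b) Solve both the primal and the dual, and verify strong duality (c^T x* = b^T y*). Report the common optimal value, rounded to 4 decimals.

The standard primal-dual pair for 'max c^T x s.t. A x <= b, x >= 0' is:
  Dual:  min b^T y  s.t.  A^T y >= c,  y >= 0.

So the dual LP is:
  minimize  10y1 + 12y2 + 8y3 + 16y4
  subject to:
    y1 + y3 + 3y4 >= 6
    y2 + y3 + y4 >= 6
    y1, y2, y3, y4 >= 0

Solving the primal: x* = (4, 4).
  primal value c^T x* = 48.
Solving the dual: y* = (0, 0, 6, 0).
  dual value b^T y* = 48.
Strong duality: c^T x* = b^T y*. Confirmed.

48


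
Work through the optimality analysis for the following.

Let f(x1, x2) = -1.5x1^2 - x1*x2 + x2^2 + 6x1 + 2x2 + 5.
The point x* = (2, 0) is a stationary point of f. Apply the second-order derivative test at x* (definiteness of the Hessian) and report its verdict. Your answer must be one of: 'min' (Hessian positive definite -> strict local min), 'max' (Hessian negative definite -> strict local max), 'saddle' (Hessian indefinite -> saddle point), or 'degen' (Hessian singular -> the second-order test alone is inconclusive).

Compute the Hessian H = grad^2 f:
  H = [[-3, -1], [-1, 2]]
Verify stationarity: grad f(x*) = H x* + g = (0, 0).
Eigenvalues of H: -3.1926, 2.1926.
Eigenvalues have mixed signs, so H is indefinite -> x* is a saddle point.

saddle


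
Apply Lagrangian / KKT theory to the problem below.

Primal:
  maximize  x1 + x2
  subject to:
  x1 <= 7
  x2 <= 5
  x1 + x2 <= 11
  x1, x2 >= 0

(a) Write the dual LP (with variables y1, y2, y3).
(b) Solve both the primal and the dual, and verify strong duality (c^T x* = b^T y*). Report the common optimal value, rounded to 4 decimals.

The standard primal-dual pair for 'max c^T x s.t. A x <= b, x >= 0' is:
  Dual:  min b^T y  s.t.  A^T y >= c,  y >= 0.

So the dual LP is:
  minimize  7y1 + 5y2 + 11y3
  subject to:
    y1 + y3 >= 1
    y2 + y3 >= 1
    y1, y2, y3 >= 0

Solving the primal: x* = (6, 5).
  primal value c^T x* = 11.
Solving the dual: y* = (0, 0, 1).
  dual value b^T y* = 11.
Strong duality: c^T x* = b^T y*. Confirmed.

11


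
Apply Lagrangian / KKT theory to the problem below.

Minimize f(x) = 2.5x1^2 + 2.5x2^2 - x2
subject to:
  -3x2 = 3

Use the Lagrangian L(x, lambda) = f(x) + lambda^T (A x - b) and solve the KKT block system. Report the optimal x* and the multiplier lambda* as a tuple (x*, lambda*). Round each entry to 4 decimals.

Form the Lagrangian:
  L(x, lambda) = (1/2) x^T Q x + c^T x + lambda^T (A x - b)
Stationarity (grad_x L = 0): Q x + c + A^T lambda = 0.
Primal feasibility: A x = b.

This gives the KKT block system:
  [ Q   A^T ] [ x     ]   [-c ]
  [ A    0  ] [ lambda ] = [ b ]

Solving the linear system:
  x*      = (0, -1)
  lambda* = (-2)
  f(x*)   = 3.5

x* = (0, -1), lambda* = (-2)


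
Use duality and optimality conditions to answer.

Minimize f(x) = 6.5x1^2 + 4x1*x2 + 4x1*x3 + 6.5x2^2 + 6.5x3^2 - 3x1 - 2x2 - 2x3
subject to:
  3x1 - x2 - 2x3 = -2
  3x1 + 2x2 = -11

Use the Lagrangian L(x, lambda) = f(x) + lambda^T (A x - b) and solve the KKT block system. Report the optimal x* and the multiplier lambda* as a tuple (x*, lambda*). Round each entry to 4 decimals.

Form the Lagrangian:
  L(x, lambda) = (1/2) x^T Q x + c^T x + lambda^T (A x - b)
Stationarity (grad_x L = 0): Q x + c + A^T lambda = 0.
Primal feasibility: A x = b.

This gives the KKT block system:
  [ Q   A^T ] [ x     ]   [-c ]
  [ A    0  ] [ lambda ] = [ b ]

Solving the linear system:
  x*      = (-1.8011, -2.7984, -0.3025)
  lambda* = (-6.5682, 19.5074)
  f(x*)   = 106.5249

x* = (-1.8011, -2.7984, -0.3025), lambda* = (-6.5682, 19.5074)


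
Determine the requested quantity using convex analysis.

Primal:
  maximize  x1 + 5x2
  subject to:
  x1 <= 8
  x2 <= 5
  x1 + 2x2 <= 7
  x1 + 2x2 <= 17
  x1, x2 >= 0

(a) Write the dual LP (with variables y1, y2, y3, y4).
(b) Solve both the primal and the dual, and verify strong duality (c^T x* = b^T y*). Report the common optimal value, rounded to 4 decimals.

The standard primal-dual pair for 'max c^T x s.t. A x <= b, x >= 0' is:
  Dual:  min b^T y  s.t.  A^T y >= c,  y >= 0.

So the dual LP is:
  minimize  8y1 + 5y2 + 7y3 + 17y4
  subject to:
    y1 + y3 + y4 >= 1
    y2 + 2y3 + 2y4 >= 5
    y1, y2, y3, y4 >= 0

Solving the primal: x* = (0, 3.5).
  primal value c^T x* = 17.5.
Solving the dual: y* = (0, 0, 2.5, 0).
  dual value b^T y* = 17.5.
Strong duality: c^T x* = b^T y*. Confirmed.

17.5


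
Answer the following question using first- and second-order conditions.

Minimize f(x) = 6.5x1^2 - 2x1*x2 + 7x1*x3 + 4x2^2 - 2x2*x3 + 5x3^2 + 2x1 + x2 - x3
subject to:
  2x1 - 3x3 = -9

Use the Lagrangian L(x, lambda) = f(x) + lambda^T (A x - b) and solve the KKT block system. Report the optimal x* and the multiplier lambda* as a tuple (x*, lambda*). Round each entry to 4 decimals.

Form the Lagrangian:
  L(x, lambda) = (1/2) x^T Q x + c^T x + lambda^T (A x - b)
Stationarity (grad_x L = 0): Q x + c + A^T lambda = 0.
Primal feasibility: A x = b.

This gives the KKT block system:
  [ Q   A^T ] [ x     ]   [-c ]
  [ A    0  ] [ lambda ] = [ b ]

Solving the linear system:
  x*      = (-1.5853, -0.0356, 1.9431)
  lambda* = (2.4683)
  f(x*)   = 8.5325

x* = (-1.5853, -0.0356, 1.9431), lambda* = (2.4683)


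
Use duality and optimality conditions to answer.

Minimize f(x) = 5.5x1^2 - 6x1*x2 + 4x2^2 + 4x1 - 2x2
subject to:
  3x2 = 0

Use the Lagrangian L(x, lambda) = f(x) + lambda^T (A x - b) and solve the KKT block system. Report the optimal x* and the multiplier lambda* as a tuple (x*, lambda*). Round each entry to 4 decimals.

Form the Lagrangian:
  L(x, lambda) = (1/2) x^T Q x + c^T x + lambda^T (A x - b)
Stationarity (grad_x L = 0): Q x + c + A^T lambda = 0.
Primal feasibility: A x = b.

This gives the KKT block system:
  [ Q   A^T ] [ x     ]   [-c ]
  [ A    0  ] [ lambda ] = [ b ]

Solving the linear system:
  x*      = (-0.3636, 0)
  lambda* = (-0.0606)
  f(x*)   = -0.7273

x* = (-0.3636, 0), lambda* = (-0.0606)


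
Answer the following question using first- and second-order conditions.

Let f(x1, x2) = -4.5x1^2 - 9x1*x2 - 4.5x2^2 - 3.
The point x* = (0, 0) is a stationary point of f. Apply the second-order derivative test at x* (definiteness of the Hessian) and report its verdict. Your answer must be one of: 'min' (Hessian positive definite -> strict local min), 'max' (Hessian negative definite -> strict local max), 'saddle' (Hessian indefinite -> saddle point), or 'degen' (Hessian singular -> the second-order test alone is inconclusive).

Compute the Hessian H = grad^2 f:
  H = [[-9, -9], [-9, -9]]
Verify stationarity: grad f(x*) = H x* + g = (0, 0).
Eigenvalues of H: -18, 0.
H has a zero eigenvalue (singular; negative semidefinite but not definite), so H is neither positive definite, negative definite, nor indefinite. The second-order test alone is inconclusive -> degen.
(Indeed, f is constant along the null direction of H through x*, so x* is not a strict local extremum.)

degen


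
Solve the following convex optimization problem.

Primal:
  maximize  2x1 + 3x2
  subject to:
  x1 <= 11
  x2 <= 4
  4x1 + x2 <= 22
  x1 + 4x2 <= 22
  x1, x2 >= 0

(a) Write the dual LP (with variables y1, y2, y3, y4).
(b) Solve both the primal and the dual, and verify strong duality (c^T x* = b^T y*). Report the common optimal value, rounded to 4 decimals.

The standard primal-dual pair for 'max c^T x s.t. A x <= b, x >= 0' is:
  Dual:  min b^T y  s.t.  A^T y >= c,  y >= 0.

So the dual LP is:
  minimize  11y1 + 4y2 + 22y3 + 22y4
  subject to:
    y1 + 4y3 + y4 >= 2
    y2 + y3 + 4y4 >= 3
    y1, y2, y3, y4 >= 0

Solving the primal: x* = (4.5, 4).
  primal value c^T x* = 21.
Solving the dual: y* = (0, 2.5, 0.5, 0).
  dual value b^T y* = 21.
Strong duality: c^T x* = b^T y*. Confirmed.

21


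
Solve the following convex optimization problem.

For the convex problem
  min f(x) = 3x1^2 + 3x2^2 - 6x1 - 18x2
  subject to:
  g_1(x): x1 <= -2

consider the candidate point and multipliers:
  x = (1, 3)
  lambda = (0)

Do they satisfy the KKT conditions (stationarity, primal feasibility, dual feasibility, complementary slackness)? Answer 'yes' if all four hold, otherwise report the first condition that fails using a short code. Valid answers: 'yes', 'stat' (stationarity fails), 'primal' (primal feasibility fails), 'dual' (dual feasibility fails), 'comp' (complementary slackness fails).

Gradient of f: grad f(x) = Q x + c = (0, 0)
Constraint values g_i(x) = a_i^T x - b_i:
  g_1((1, 3)) = 3
Stationarity residual: grad f(x) + sum_i lambda_i a_i = (0, 0)
  -> stationarity OK
Primal feasibility (all g_i <= 0): FAILS
Dual feasibility (all lambda_i >= 0): OK
Complementary slackness (lambda_i * g_i(x) = 0 for all i): OK

Verdict: the first failing condition is primal_feasibility -> primal.

primal


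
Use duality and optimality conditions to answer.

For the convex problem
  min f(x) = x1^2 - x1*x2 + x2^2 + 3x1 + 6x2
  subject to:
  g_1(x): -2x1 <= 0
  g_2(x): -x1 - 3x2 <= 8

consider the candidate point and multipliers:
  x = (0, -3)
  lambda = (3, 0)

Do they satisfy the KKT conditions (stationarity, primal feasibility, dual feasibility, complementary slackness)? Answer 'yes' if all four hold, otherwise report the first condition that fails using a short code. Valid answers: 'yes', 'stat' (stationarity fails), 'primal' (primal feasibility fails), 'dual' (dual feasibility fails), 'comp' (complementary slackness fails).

Gradient of f: grad f(x) = Q x + c = (6, 0)
Constraint values g_i(x) = a_i^T x - b_i:
  g_1((0, -3)) = 0
  g_2((0, -3)) = 1
Stationarity residual: grad f(x) + sum_i lambda_i a_i = (0, 0)
  -> stationarity OK
Primal feasibility (all g_i <= 0): FAILS
Dual feasibility (all lambda_i >= 0): OK
Complementary slackness (lambda_i * g_i(x) = 0 for all i): OK

Verdict: the first failing condition is primal_feasibility -> primal.

primal


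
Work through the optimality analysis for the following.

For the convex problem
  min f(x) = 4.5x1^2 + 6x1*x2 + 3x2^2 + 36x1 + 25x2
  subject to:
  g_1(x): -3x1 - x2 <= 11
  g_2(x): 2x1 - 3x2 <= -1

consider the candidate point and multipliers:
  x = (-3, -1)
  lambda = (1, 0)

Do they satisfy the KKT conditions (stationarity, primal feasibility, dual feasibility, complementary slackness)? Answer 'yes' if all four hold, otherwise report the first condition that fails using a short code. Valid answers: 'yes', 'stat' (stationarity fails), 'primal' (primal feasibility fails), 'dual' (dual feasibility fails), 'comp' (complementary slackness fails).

Gradient of f: grad f(x) = Q x + c = (3, 1)
Constraint values g_i(x) = a_i^T x - b_i:
  g_1((-3, -1)) = -1
  g_2((-3, -1)) = -2
Stationarity residual: grad f(x) + sum_i lambda_i a_i = (0, 0)
  -> stationarity OK
Primal feasibility (all g_i <= 0): OK
Dual feasibility (all lambda_i >= 0): OK
Complementary slackness (lambda_i * g_i(x) = 0 for all i): FAILS

Verdict: the first failing condition is complementary_slackness -> comp.

comp


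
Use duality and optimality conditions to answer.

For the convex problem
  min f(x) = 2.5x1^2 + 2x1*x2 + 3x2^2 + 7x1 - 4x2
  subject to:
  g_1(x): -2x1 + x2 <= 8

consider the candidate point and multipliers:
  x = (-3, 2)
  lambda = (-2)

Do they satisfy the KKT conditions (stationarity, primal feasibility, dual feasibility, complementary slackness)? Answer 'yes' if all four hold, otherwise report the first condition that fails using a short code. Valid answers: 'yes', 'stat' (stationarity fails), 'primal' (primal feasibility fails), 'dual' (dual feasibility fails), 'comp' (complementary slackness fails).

Gradient of f: grad f(x) = Q x + c = (-4, 2)
Constraint values g_i(x) = a_i^T x - b_i:
  g_1((-3, 2)) = 0
Stationarity residual: grad f(x) + sum_i lambda_i a_i = (0, 0)
  -> stationarity OK
Primal feasibility (all g_i <= 0): OK
Dual feasibility (all lambda_i >= 0): FAILS
Complementary slackness (lambda_i * g_i(x) = 0 for all i): OK

Verdict: the first failing condition is dual_feasibility -> dual.

dual


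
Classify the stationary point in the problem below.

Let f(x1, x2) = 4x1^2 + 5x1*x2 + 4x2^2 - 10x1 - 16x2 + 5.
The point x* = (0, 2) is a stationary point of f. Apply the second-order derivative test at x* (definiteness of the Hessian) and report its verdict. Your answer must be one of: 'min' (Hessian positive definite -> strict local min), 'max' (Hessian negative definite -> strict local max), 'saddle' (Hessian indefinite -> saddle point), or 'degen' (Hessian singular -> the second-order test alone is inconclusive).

Compute the Hessian H = grad^2 f:
  H = [[8, 5], [5, 8]]
Verify stationarity: grad f(x*) = H x* + g = (0, 0).
Eigenvalues of H: 3, 13.
Both eigenvalues > 0, so H is positive definite -> x* is a strict local min.

min


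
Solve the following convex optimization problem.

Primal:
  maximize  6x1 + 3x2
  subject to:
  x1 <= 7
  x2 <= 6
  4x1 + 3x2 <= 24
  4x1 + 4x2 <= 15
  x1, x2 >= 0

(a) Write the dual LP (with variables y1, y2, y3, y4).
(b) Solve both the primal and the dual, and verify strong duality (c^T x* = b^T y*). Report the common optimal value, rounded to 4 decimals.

The standard primal-dual pair for 'max c^T x s.t. A x <= b, x >= 0' is:
  Dual:  min b^T y  s.t.  A^T y >= c,  y >= 0.

So the dual LP is:
  minimize  7y1 + 6y2 + 24y3 + 15y4
  subject to:
    y1 + 4y3 + 4y4 >= 6
    y2 + 3y3 + 4y4 >= 3
    y1, y2, y3, y4 >= 0

Solving the primal: x* = (3.75, 0).
  primal value c^T x* = 22.5.
Solving the dual: y* = (0, 0, 0, 1.5).
  dual value b^T y* = 22.5.
Strong duality: c^T x* = b^T y*. Confirmed.

22.5


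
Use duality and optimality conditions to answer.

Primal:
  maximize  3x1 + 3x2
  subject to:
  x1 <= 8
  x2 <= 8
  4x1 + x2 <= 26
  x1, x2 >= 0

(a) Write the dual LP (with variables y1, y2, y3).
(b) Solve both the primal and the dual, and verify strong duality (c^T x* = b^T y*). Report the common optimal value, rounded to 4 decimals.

The standard primal-dual pair for 'max c^T x s.t. A x <= b, x >= 0' is:
  Dual:  min b^T y  s.t.  A^T y >= c,  y >= 0.

So the dual LP is:
  minimize  8y1 + 8y2 + 26y3
  subject to:
    y1 + 4y3 >= 3
    y2 + y3 >= 3
    y1, y2, y3 >= 0

Solving the primal: x* = (4.5, 8).
  primal value c^T x* = 37.5.
Solving the dual: y* = (0, 2.25, 0.75).
  dual value b^T y* = 37.5.
Strong duality: c^T x* = b^T y*. Confirmed.

37.5


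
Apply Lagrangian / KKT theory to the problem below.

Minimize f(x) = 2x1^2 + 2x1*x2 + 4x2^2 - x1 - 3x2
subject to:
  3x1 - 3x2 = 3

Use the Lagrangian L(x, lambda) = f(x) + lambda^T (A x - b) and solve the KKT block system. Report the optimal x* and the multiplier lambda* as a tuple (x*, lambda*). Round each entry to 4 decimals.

Form the Lagrangian:
  L(x, lambda) = (1/2) x^T Q x + c^T x + lambda^T (A x - b)
Stationarity (grad_x L = 0): Q x + c + A^T lambda = 0.
Primal feasibility: A x = b.

This gives the KKT block system:
  [ Q   A^T ] [ x     ]   [-c ]
  [ A    0  ] [ lambda ] = [ b ]

Solving the linear system:
  x*      = (0.875, -0.125)
  lambda* = (-0.75)
  f(x*)   = 0.875

x* = (0.875, -0.125), lambda* = (-0.75)


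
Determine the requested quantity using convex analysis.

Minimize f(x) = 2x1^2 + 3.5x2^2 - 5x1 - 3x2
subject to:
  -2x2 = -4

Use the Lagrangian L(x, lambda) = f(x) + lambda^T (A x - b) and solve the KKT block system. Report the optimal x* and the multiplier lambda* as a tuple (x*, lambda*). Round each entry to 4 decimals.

Form the Lagrangian:
  L(x, lambda) = (1/2) x^T Q x + c^T x + lambda^T (A x - b)
Stationarity (grad_x L = 0): Q x + c + A^T lambda = 0.
Primal feasibility: A x = b.

This gives the KKT block system:
  [ Q   A^T ] [ x     ]   [-c ]
  [ A    0  ] [ lambda ] = [ b ]

Solving the linear system:
  x*      = (1.25, 2)
  lambda* = (5.5)
  f(x*)   = 4.875

x* = (1.25, 2), lambda* = (5.5)


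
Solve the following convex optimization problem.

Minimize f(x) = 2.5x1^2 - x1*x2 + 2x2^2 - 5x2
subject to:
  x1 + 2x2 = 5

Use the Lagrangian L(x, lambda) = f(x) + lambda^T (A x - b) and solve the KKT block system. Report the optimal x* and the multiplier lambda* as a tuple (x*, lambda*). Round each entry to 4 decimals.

Form the Lagrangian:
  L(x, lambda) = (1/2) x^T Q x + c^T x + lambda^T (A x - b)
Stationarity (grad_x L = 0): Q x + c + A^T lambda = 0.
Primal feasibility: A x = b.

This gives the KKT block system:
  [ Q   A^T ] [ x     ]   [-c ]
  [ A    0  ] [ lambda ] = [ b ]

Solving the linear system:
  x*      = (0.7143, 2.1429)
  lambda* = (-1.4286)
  f(x*)   = -1.7857

x* = (0.7143, 2.1429), lambda* = (-1.4286)


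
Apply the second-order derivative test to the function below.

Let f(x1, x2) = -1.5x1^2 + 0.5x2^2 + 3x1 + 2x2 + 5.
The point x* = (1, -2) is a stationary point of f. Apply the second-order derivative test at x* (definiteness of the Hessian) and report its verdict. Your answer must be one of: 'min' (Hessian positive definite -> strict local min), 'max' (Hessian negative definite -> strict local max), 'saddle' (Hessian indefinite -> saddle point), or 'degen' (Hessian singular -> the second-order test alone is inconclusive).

Compute the Hessian H = grad^2 f:
  H = [[-3, 0], [0, 1]]
Verify stationarity: grad f(x*) = H x* + g = (0, 0).
Eigenvalues of H: -3, 1.
Eigenvalues have mixed signs, so H is indefinite -> x* is a saddle point.

saddle


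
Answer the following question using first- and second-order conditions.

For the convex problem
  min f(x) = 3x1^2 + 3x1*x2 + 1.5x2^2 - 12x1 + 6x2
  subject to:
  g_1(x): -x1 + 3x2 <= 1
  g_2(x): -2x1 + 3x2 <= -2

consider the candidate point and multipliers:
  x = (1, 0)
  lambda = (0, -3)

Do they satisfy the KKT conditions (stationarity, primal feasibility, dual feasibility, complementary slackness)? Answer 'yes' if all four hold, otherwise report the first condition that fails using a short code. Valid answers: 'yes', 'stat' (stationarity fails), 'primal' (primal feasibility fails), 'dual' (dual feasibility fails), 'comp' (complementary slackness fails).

Gradient of f: grad f(x) = Q x + c = (-6, 9)
Constraint values g_i(x) = a_i^T x - b_i:
  g_1((1, 0)) = -2
  g_2((1, 0)) = 0
Stationarity residual: grad f(x) + sum_i lambda_i a_i = (0, 0)
  -> stationarity OK
Primal feasibility (all g_i <= 0): OK
Dual feasibility (all lambda_i >= 0): FAILS
Complementary slackness (lambda_i * g_i(x) = 0 for all i): OK

Verdict: the first failing condition is dual_feasibility -> dual.

dual


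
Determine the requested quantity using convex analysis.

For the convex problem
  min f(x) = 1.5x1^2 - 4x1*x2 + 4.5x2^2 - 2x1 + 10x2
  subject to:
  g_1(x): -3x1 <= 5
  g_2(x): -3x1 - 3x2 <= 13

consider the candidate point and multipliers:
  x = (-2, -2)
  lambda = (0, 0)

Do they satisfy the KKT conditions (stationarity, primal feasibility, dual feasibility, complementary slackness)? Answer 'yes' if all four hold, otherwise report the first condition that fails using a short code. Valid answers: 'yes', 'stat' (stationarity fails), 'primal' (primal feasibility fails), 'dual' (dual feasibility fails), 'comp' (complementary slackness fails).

Gradient of f: grad f(x) = Q x + c = (0, 0)
Constraint values g_i(x) = a_i^T x - b_i:
  g_1((-2, -2)) = 1
  g_2((-2, -2)) = -1
Stationarity residual: grad f(x) + sum_i lambda_i a_i = (0, 0)
  -> stationarity OK
Primal feasibility (all g_i <= 0): FAILS
Dual feasibility (all lambda_i >= 0): OK
Complementary slackness (lambda_i * g_i(x) = 0 for all i): OK

Verdict: the first failing condition is primal_feasibility -> primal.

primal


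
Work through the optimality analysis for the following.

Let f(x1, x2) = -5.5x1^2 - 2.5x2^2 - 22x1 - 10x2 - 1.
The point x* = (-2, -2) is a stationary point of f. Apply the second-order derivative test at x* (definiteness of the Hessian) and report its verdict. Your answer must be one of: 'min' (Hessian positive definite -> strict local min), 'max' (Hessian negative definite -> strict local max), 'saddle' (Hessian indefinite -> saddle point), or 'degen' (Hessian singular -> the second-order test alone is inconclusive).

Compute the Hessian H = grad^2 f:
  H = [[-11, 0], [0, -5]]
Verify stationarity: grad f(x*) = H x* + g = (0, 0).
Eigenvalues of H: -11, -5.
Both eigenvalues < 0, so H is negative definite -> x* is a strict local max.

max


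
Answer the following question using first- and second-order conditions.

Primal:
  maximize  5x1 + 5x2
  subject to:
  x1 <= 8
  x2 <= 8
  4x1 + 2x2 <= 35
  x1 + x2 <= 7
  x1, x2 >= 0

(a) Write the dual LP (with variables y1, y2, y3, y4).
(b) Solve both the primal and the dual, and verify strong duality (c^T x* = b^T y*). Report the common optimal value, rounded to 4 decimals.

The standard primal-dual pair for 'max c^T x s.t. A x <= b, x >= 0' is:
  Dual:  min b^T y  s.t.  A^T y >= c,  y >= 0.

So the dual LP is:
  minimize  8y1 + 8y2 + 35y3 + 7y4
  subject to:
    y1 + 4y3 + y4 >= 5
    y2 + 2y3 + y4 >= 5
    y1, y2, y3, y4 >= 0

Solving the primal: x* = (7, 0).
  primal value c^T x* = 35.
Solving the dual: y* = (0, 0, 0, 5).
  dual value b^T y* = 35.
Strong duality: c^T x* = b^T y*. Confirmed.

35


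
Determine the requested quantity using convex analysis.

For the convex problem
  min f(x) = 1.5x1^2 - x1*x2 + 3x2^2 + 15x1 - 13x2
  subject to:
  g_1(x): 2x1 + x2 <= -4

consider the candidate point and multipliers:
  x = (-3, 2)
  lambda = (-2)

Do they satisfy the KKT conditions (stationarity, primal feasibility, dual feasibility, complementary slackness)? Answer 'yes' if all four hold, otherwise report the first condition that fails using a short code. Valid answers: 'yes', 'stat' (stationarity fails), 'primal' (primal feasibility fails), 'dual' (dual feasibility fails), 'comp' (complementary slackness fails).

Gradient of f: grad f(x) = Q x + c = (4, 2)
Constraint values g_i(x) = a_i^T x - b_i:
  g_1((-3, 2)) = 0
Stationarity residual: grad f(x) + sum_i lambda_i a_i = (0, 0)
  -> stationarity OK
Primal feasibility (all g_i <= 0): OK
Dual feasibility (all lambda_i >= 0): FAILS
Complementary slackness (lambda_i * g_i(x) = 0 for all i): OK

Verdict: the first failing condition is dual_feasibility -> dual.

dual


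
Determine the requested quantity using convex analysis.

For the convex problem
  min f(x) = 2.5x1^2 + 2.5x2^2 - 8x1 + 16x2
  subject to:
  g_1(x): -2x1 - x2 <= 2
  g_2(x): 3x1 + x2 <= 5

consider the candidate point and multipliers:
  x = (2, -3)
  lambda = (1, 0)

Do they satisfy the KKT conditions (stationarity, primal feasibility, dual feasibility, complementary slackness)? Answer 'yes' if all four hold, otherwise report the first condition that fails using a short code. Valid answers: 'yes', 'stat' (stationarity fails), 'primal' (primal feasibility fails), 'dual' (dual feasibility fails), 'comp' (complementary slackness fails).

Gradient of f: grad f(x) = Q x + c = (2, 1)
Constraint values g_i(x) = a_i^T x - b_i:
  g_1((2, -3)) = -3
  g_2((2, -3)) = -2
Stationarity residual: grad f(x) + sum_i lambda_i a_i = (0, 0)
  -> stationarity OK
Primal feasibility (all g_i <= 0): OK
Dual feasibility (all lambda_i >= 0): OK
Complementary slackness (lambda_i * g_i(x) = 0 for all i): FAILS

Verdict: the first failing condition is complementary_slackness -> comp.

comp


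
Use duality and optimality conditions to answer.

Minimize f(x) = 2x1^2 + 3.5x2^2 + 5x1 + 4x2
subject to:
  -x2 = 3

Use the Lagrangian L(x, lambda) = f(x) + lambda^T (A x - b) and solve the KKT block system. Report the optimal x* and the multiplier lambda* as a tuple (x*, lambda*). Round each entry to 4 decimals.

Form the Lagrangian:
  L(x, lambda) = (1/2) x^T Q x + c^T x + lambda^T (A x - b)
Stationarity (grad_x L = 0): Q x + c + A^T lambda = 0.
Primal feasibility: A x = b.

This gives the KKT block system:
  [ Q   A^T ] [ x     ]   [-c ]
  [ A    0  ] [ lambda ] = [ b ]

Solving the linear system:
  x*      = (-1.25, -3)
  lambda* = (-17)
  f(x*)   = 16.375

x* = (-1.25, -3), lambda* = (-17)


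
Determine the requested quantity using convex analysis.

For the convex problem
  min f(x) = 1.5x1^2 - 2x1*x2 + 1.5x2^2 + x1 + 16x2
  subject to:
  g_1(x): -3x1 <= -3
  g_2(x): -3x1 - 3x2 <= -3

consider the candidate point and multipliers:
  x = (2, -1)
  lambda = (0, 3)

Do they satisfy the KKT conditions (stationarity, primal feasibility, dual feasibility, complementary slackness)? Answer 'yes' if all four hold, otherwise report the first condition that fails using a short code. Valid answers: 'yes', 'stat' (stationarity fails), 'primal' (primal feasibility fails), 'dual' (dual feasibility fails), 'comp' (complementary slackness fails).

Gradient of f: grad f(x) = Q x + c = (9, 9)
Constraint values g_i(x) = a_i^T x - b_i:
  g_1((2, -1)) = -3
  g_2((2, -1)) = 0
Stationarity residual: grad f(x) + sum_i lambda_i a_i = (0, 0)
  -> stationarity OK
Primal feasibility (all g_i <= 0): OK
Dual feasibility (all lambda_i >= 0): OK
Complementary slackness (lambda_i * g_i(x) = 0 for all i): OK

Verdict: yes, KKT holds.

yes


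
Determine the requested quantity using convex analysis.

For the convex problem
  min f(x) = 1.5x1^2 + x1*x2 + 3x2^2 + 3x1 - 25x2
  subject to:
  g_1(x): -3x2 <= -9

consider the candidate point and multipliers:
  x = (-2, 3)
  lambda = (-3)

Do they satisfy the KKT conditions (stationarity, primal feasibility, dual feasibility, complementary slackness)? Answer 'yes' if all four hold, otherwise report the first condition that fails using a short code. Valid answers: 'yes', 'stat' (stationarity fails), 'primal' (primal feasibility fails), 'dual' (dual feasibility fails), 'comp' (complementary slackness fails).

Gradient of f: grad f(x) = Q x + c = (0, -9)
Constraint values g_i(x) = a_i^T x - b_i:
  g_1((-2, 3)) = 0
Stationarity residual: grad f(x) + sum_i lambda_i a_i = (0, 0)
  -> stationarity OK
Primal feasibility (all g_i <= 0): OK
Dual feasibility (all lambda_i >= 0): FAILS
Complementary slackness (lambda_i * g_i(x) = 0 for all i): OK

Verdict: the first failing condition is dual_feasibility -> dual.

dual


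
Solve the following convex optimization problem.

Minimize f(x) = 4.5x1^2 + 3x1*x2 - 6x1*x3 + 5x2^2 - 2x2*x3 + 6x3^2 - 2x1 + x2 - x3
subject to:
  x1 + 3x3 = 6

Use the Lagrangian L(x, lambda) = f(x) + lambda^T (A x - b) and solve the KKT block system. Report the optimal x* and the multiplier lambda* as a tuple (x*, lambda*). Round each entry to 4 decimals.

Form the Lagrangian:
  L(x, lambda) = (1/2) x^T Q x + c^T x + lambda^T (A x - b)
Stationarity (grad_x L = 0): Q x + c + A^T lambda = 0.
Primal feasibility: A x = b.

This gives the KKT block system:
  [ Q   A^T ] [ x     ]   [-c ]
  [ A    0  ] [ lambda ] = [ b ]

Solving the linear system:
  x*      = (1.5834, -0.2806, 1.4722)
  lambda* = (-2.5757)
  f(x*)   = 5.2673

x* = (1.5834, -0.2806, 1.4722), lambda* = (-2.5757)


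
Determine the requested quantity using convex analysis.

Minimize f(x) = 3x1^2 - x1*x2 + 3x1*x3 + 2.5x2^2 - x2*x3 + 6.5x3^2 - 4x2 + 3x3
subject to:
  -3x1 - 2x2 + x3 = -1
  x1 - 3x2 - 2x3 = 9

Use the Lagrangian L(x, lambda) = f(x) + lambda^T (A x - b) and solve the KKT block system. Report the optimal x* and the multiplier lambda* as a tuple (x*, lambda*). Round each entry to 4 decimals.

Form the Lagrangian:
  L(x, lambda) = (1/2) x^T Q x + c^T x + lambda^T (A x - b)
Stationarity (grad_x L = 0): Q x + c + A^T lambda = 0.
Primal feasibility: A x = b.

This gives the KKT block system:
  [ Q   A^T ] [ x     ]   [-c ]
  [ A    0  ] [ lambda ] = [ b ]

Solving the linear system:
  x*      = (1.0923, -1.7802, -1.2836)
  lambda* = (0.0672, -4.2813)
  f(x*)   = 20.9345

x* = (1.0923, -1.7802, -1.2836), lambda* = (0.0672, -4.2813)


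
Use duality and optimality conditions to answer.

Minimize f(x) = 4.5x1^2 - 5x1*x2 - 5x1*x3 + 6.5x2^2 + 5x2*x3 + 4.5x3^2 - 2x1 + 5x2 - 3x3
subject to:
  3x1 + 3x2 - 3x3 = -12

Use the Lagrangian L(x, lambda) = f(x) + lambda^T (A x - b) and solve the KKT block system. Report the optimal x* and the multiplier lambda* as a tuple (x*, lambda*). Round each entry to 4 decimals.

Form the Lagrangian:
  L(x, lambda) = (1/2) x^T Q x + c^T x + lambda^T (A x - b)
Stationarity (grad_x L = 0): Q x + c + A^T lambda = 0.
Primal feasibility: A x = b.

This gives the KKT block system:
  [ Q   A^T ] [ x     ]   [-c ]
  [ A    0  ] [ lambda ] = [ b ]

Solving the linear system:
  x*      = (-0.5, -1.75, 1.75)
  lambda* = (2.1667)
  f(x*)   = 6.5

x* = (-0.5, -1.75, 1.75), lambda* = (2.1667)


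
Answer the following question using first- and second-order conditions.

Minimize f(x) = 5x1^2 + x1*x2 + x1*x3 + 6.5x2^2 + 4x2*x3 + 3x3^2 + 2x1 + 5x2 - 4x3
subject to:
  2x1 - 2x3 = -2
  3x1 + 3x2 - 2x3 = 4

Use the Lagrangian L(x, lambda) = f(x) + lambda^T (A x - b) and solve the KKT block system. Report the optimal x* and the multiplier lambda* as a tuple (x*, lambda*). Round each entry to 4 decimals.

Form the Lagrangian:
  L(x, lambda) = (1/2) x^T Q x + c^T x + lambda^T (A x - b)
Stationarity (grad_x L = 0): Q x + c + A^T lambda = 0.
Primal feasibility: A x = b.

This gives the KKT block system:
  [ Q   A^T ] [ x     ]   [-c ]
  [ A    0  ] [ lambda ] = [ b ]

Solving the linear system:
  x*      = (-0.2069, 2.069, 0.7931)
  lambda* = (16.0345, -11.6207)
  f(x*)   = 42.6552

x* = (-0.2069, 2.069, 0.7931), lambda* = (16.0345, -11.6207)


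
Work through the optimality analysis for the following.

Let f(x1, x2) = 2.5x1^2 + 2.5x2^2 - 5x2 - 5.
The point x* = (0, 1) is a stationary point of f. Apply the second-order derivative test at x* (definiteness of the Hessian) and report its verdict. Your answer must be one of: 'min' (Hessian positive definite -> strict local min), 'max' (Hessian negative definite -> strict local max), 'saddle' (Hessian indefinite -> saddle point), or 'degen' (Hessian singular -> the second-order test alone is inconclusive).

Compute the Hessian H = grad^2 f:
  H = [[5, 0], [0, 5]]
Verify stationarity: grad f(x*) = H x* + g = (0, 0).
Eigenvalues of H: 5, 5.
Both eigenvalues > 0, so H is positive definite -> x* is a strict local min.

min


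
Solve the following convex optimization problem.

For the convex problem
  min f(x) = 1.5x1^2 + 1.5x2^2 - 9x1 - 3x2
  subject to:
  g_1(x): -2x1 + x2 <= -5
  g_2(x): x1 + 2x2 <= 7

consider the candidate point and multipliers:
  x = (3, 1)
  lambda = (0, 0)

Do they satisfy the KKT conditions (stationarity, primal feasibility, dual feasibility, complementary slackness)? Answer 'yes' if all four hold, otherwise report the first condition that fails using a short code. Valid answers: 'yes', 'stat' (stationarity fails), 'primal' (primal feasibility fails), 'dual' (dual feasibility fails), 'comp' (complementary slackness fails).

Gradient of f: grad f(x) = Q x + c = (0, 0)
Constraint values g_i(x) = a_i^T x - b_i:
  g_1((3, 1)) = 0
  g_2((3, 1)) = -2
Stationarity residual: grad f(x) + sum_i lambda_i a_i = (0, 0)
  -> stationarity OK
Primal feasibility (all g_i <= 0): OK
Dual feasibility (all lambda_i >= 0): OK
Complementary slackness (lambda_i * g_i(x) = 0 for all i): OK

Verdict: yes, KKT holds.

yes


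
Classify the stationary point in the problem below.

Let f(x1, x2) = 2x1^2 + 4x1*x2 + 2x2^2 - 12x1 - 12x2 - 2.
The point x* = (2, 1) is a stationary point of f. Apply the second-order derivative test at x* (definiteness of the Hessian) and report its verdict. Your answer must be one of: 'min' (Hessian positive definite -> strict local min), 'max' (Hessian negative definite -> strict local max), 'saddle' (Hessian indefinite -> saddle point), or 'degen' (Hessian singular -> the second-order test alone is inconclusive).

Compute the Hessian H = grad^2 f:
  H = [[4, 4], [4, 4]]
Verify stationarity: grad f(x*) = H x* + g = (0, 0).
Eigenvalues of H: 0, 8.
H has a zero eigenvalue (singular; positive semidefinite but not definite), so H is neither positive definite, negative definite, nor indefinite. The second-order test alone is inconclusive -> degen.
(Indeed, f is constant along the null direction of H through x*, so x* is not a strict local extremum.)

degen


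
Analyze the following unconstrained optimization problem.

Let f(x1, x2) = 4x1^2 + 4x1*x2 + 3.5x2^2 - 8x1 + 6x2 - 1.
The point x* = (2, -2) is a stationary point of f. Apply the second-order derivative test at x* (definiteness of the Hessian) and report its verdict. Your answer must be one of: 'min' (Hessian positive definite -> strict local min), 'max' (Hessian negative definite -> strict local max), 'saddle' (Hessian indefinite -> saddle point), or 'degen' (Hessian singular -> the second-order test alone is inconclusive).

Compute the Hessian H = grad^2 f:
  H = [[8, 4], [4, 7]]
Verify stationarity: grad f(x*) = H x* + g = (0, 0).
Eigenvalues of H: 3.4689, 11.5311.
Both eigenvalues > 0, so H is positive definite -> x* is a strict local min.

min


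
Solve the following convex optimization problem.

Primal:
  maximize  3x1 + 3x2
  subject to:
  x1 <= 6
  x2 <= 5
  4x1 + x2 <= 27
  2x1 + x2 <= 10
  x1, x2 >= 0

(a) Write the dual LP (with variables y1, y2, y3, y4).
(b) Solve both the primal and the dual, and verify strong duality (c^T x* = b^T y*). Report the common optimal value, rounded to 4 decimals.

The standard primal-dual pair for 'max c^T x s.t. A x <= b, x >= 0' is:
  Dual:  min b^T y  s.t.  A^T y >= c,  y >= 0.

So the dual LP is:
  minimize  6y1 + 5y2 + 27y3 + 10y4
  subject to:
    y1 + 4y3 + 2y4 >= 3
    y2 + y3 + y4 >= 3
    y1, y2, y3, y4 >= 0

Solving the primal: x* = (2.5, 5).
  primal value c^T x* = 22.5.
Solving the dual: y* = (0, 1.5, 0, 1.5).
  dual value b^T y* = 22.5.
Strong duality: c^T x* = b^T y*. Confirmed.

22.5


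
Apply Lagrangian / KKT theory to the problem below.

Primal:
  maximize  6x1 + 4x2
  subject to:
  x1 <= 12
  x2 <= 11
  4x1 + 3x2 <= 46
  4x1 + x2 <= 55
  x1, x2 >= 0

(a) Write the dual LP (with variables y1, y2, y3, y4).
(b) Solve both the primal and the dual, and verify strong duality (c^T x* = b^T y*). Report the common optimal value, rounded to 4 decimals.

The standard primal-dual pair for 'max c^T x s.t. A x <= b, x >= 0' is:
  Dual:  min b^T y  s.t.  A^T y >= c,  y >= 0.

So the dual LP is:
  minimize  12y1 + 11y2 + 46y3 + 55y4
  subject to:
    y1 + 4y3 + 4y4 >= 6
    y2 + 3y3 + y4 >= 4
    y1, y2, y3, y4 >= 0

Solving the primal: x* = (11.5, 0).
  primal value c^T x* = 69.
Solving the dual: y* = (0, 0, 1.5, 0).
  dual value b^T y* = 69.
Strong duality: c^T x* = b^T y*. Confirmed.

69


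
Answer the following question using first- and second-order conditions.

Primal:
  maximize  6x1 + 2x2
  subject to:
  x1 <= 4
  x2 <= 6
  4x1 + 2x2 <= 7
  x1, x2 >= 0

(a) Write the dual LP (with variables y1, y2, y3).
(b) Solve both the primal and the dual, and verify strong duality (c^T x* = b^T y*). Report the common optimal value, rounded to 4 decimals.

The standard primal-dual pair for 'max c^T x s.t. A x <= b, x >= 0' is:
  Dual:  min b^T y  s.t.  A^T y >= c,  y >= 0.

So the dual LP is:
  minimize  4y1 + 6y2 + 7y3
  subject to:
    y1 + 4y3 >= 6
    y2 + 2y3 >= 2
    y1, y2, y3 >= 0

Solving the primal: x* = (1.75, 0).
  primal value c^T x* = 10.5.
Solving the dual: y* = (0, 0, 1.5).
  dual value b^T y* = 10.5.
Strong duality: c^T x* = b^T y*. Confirmed.

10.5


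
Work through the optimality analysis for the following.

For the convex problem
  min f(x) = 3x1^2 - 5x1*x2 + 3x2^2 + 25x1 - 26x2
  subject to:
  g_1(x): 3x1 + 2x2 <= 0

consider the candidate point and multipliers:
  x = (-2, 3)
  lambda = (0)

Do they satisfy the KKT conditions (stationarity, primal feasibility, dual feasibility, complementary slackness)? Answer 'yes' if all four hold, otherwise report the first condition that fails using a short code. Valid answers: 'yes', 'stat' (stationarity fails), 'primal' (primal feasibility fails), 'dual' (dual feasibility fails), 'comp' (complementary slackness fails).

Gradient of f: grad f(x) = Q x + c = (-2, 2)
Constraint values g_i(x) = a_i^T x - b_i:
  g_1((-2, 3)) = 0
Stationarity residual: grad f(x) + sum_i lambda_i a_i = (-2, 2)
  -> stationarity FAILS
Primal feasibility (all g_i <= 0): OK
Dual feasibility (all lambda_i >= 0): OK
Complementary slackness (lambda_i * g_i(x) = 0 for all i): OK

Verdict: the first failing condition is stationarity -> stat.

stat


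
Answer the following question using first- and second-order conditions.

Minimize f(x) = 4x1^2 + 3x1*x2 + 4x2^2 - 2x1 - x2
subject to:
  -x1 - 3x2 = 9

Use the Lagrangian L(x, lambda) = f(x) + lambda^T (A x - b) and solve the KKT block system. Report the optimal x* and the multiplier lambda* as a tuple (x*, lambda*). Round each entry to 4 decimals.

Form the Lagrangian:
  L(x, lambda) = (1/2) x^T Q x + c^T x + lambda^T (A x - b)
Stationarity (grad_x L = 0): Q x + c + A^T lambda = 0.
Primal feasibility: A x = b.

This gives the KKT block system:
  [ Q   A^T ] [ x     ]   [-c ]
  [ A    0  ] [ lambda ] = [ b ]

Solving the linear system:
  x*      = (0.3871, -3.129)
  lambda* = (-8.2903)
  f(x*)   = 38.4839

x* = (0.3871, -3.129), lambda* = (-8.2903)


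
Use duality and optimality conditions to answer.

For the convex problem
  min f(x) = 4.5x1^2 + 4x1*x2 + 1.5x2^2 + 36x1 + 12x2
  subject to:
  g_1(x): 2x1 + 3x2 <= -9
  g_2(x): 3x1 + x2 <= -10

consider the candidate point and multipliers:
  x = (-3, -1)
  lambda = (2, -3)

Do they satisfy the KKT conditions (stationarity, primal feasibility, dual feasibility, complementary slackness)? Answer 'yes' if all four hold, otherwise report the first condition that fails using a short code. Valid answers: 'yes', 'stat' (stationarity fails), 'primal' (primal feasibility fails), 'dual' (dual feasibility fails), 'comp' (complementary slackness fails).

Gradient of f: grad f(x) = Q x + c = (5, -3)
Constraint values g_i(x) = a_i^T x - b_i:
  g_1((-3, -1)) = 0
  g_2((-3, -1)) = 0
Stationarity residual: grad f(x) + sum_i lambda_i a_i = (0, 0)
  -> stationarity OK
Primal feasibility (all g_i <= 0): OK
Dual feasibility (all lambda_i >= 0): FAILS
Complementary slackness (lambda_i * g_i(x) = 0 for all i): OK

Verdict: the first failing condition is dual_feasibility -> dual.

dual


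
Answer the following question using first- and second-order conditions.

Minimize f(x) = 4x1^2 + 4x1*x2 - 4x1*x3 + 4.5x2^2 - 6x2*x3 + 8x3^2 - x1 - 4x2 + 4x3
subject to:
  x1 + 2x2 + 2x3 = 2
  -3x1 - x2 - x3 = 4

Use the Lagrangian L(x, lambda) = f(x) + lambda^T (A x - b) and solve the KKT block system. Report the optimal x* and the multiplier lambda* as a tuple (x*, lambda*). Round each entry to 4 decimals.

Form the Lagrangian:
  L(x, lambda) = (1/2) x^T Q x + c^T x + lambda^T (A x - b)
Stationarity (grad_x L = 0): Q x + c + A^T lambda = 0.
Primal feasibility: A x = b.

This gives the KKT block system:
  [ Q   A^T ] [ x     ]   [-c ]
  [ A    0  ] [ lambda ] = [ b ]

Solving the linear system:
  x*      = (-2, 1.8378, 0.1622)
  lambda* = (-4.2, -4.8324)
  f(x*)   = 11.5135

x* = (-2, 1.8378, 0.1622), lambda* = (-4.2, -4.8324)


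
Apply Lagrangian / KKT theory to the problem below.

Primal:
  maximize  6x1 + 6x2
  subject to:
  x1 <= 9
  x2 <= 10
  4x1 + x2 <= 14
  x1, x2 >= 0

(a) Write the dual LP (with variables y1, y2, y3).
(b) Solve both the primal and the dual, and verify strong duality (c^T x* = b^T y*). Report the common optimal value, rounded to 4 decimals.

The standard primal-dual pair for 'max c^T x s.t. A x <= b, x >= 0' is:
  Dual:  min b^T y  s.t.  A^T y >= c,  y >= 0.

So the dual LP is:
  minimize  9y1 + 10y2 + 14y3
  subject to:
    y1 + 4y3 >= 6
    y2 + y3 >= 6
    y1, y2, y3 >= 0

Solving the primal: x* = (1, 10).
  primal value c^T x* = 66.
Solving the dual: y* = (0, 4.5, 1.5).
  dual value b^T y* = 66.
Strong duality: c^T x* = b^T y*. Confirmed.

66


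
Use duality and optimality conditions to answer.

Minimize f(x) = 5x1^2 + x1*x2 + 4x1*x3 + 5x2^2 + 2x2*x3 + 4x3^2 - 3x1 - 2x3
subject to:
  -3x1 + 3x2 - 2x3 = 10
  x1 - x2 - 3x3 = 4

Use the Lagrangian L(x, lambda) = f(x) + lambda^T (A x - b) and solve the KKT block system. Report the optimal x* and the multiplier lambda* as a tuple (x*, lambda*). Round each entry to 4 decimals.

Form the Lagrangian:
  L(x, lambda) = (1/2) x^T Q x + c^T x + lambda^T (A x - b)
Stationarity (grad_x L = 0): Q x + c + A^T lambda = 0.
Primal feasibility: A x = b.

This gives the KKT block system:
  [ Q   A^T ] [ x     ]   [-c ]
  [ A    0  ] [ lambda ] = [ b ]

Solving the linear system:
  x*      = (-0.3182, 1.6818, -2)
  lambda* = (-4.8554, -2.0661)
  f(x*)   = 30.8864

x* = (-0.3182, 1.6818, -2), lambda* = (-4.8554, -2.0661)
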